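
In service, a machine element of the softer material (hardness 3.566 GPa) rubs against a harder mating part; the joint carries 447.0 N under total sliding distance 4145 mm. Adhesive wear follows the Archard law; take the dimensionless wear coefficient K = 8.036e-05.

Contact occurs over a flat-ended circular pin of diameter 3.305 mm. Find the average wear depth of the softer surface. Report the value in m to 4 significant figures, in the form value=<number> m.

All working math maintains full precision; intermediates are printed rounded; a single final rounding to 4 significant figures.
Distance covered L = 4145 mm = 4.145 m.
Hardness H = 3.566 GPa = 3.566e+09 Pa.
Pin diameter d = 3.305 mm = 0.003305 m. Contact area A = π·d²/4 = π·(0.003305 m)²/4 = 8.579e-06 m².
Working in SI base units: W = 447.0 N, H = 3.566e+09 Pa, K = 8.036e-05.
Archard volume V = K·W·L/H = 8.036e-05 · 447.0 · 4.145 / 3.566e+09 = 4.175e-11 m³.
Mean depth h = V/A = 4.175e-11 / 8.579e-06 = 4.867e-06 m.

value=4.867e-06 m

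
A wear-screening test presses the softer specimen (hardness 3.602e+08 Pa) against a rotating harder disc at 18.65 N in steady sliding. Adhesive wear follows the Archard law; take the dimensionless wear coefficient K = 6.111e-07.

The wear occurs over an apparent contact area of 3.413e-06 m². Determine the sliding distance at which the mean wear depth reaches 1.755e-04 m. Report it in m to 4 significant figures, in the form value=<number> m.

The computation keeps full precision — displayed values are rounded — a single final rounding: four significant figures.
In SI base units, W = 18.65 N, H = 3.602e+08 Pa, K = 6.111e-07.
Volume at the limit: V_lim = h_lim·A = 1.755e-04 · 3.413e-06 = 5.990e-10 m³.
So the life L = V_lim·H/(K·W) = 5.990e-10 · 3.602e+08 / (6.111e-07 · 18.65) = 1.893e+04 m.

value=1.893e+04 m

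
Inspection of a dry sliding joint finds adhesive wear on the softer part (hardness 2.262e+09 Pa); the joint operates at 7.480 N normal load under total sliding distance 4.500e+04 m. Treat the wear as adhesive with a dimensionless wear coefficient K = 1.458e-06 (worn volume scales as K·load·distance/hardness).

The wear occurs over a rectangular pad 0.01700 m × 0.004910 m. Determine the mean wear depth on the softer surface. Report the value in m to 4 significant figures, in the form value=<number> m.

value=2.599e-06 m

Each operation maintains full float precision, and printed values are rounded; a lone final rounding: 4 significant figures.
Convert: Contact area A = 0.01700 m × 0.004910 m = 8.347e-05 m².
In SI base units, W = 7.480 N, H = 2.262e+09 Pa, K = 1.458e-06.
Archard relation: V = K·W·L/H = 1.458e-06 · 7.480 · 4.500e+04 / 2.262e+09 = 2.170e-10 m³.
Mean depth h = V/A = 2.170e-10 / 8.347e-05 = 2.599e-06 m.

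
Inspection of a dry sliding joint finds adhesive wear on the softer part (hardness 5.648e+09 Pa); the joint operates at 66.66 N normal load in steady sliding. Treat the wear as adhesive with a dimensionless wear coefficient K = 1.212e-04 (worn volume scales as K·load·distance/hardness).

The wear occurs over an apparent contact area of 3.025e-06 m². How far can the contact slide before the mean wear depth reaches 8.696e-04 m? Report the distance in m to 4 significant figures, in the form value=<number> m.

Every step maintains exact precision. Intermediates are shown rounded — a lone final rounding, at 4 significant figures.
Expressed in SI base units: W = 66.66 N, H = 5.648e+09 Pa, K = 1.212e-04.
At the depth limit, V_lim = h_lim·A = 8.696e-04 · 3.025e-06 = 2.631e-09 m³.
So the life L = V_lim·H/(K·W) = 2.631e-09 · 5.648e+09 / (1.212e-04 · 66.66) = 1839 m.

value=1839 m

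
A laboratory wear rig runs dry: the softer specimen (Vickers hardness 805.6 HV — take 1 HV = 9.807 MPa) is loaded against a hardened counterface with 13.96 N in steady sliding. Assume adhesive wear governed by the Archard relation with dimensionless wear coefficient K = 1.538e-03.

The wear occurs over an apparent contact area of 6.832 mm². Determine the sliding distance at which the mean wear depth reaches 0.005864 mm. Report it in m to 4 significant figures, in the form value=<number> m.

The intermediates are shown rounded. Every step keeps exact precision — rounded once at the end: 4 significant figures.
Convert: Hardness H = 805.6 HV × 9.807 MPa/HV = 7901 MPa = 7.901e+09 Pa.
Convert: Contact area A = 6.832 mm² = 6.832e-06 m².
Convert: Depth limit h_lim = 0.005864 mm = 5.864e-06 m.
Restated in SI base units: W = 13.96 N, H = 7.901e+09 Pa, K = 1.538e-03.
Limit volume V_lim = h_lim·A = 5.864e-06 · 6.832e-06 = 4.006e-11 m³.
Sliding life L = V_lim·H/(K·W) = 4.006e-11 · 7.901e+09 / (1.538e-03 · 13.96) = 14.74 m.

value=14.74 m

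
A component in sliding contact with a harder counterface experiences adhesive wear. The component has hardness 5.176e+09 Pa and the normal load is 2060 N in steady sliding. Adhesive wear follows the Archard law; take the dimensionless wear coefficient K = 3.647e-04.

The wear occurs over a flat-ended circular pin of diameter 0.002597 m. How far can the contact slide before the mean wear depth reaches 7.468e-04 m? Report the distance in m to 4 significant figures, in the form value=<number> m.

Shown intermediates are rounded; all arithmetic keeps full precision — a lone final rounding: four significant figures.
Convert: Contact area A = π·d²/4 = π·(0.002597 m)²/4 = 5.297e-06 m².
In SI base units, W = 2060 N, H = 5.176e+09 Pa, K = 3.647e-04.
Wearable volume V_lim = h_lim·A = 7.468e-04 · 5.297e-06 = 3.956e-09 m³.
Inverting, life L = V_lim·H/(K·W) = 3.956e-09 · 5.176e+09 / (3.647e-04 · 2060) = 27.25 m.

value=27.25 m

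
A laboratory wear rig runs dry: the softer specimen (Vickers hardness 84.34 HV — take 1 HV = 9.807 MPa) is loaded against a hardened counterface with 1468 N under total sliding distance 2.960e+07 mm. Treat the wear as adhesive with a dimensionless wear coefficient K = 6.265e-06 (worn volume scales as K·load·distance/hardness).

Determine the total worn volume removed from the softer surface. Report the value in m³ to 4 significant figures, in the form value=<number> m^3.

value=3.291e-07 m^3

The algebra runs at full float precision; intermediates are displayed rounded; a single final rounding: 4 significant digits.
Total distance L = 2.960e+07 mm = 2.960e+04 m.
Hardness H = 84.34 HV × 9.807 MPa/HV = 827.1 MPa = 8.271e+08 Pa.
In SI base units, W = 1468 N, H = 8.271e+08 Pa, K = 6.265e-06.
Archard volume V = K·W·L/H = 6.265e-06 · 1468 · 2.960e+04 / 8.271e+08 = 3.291e-07 m³.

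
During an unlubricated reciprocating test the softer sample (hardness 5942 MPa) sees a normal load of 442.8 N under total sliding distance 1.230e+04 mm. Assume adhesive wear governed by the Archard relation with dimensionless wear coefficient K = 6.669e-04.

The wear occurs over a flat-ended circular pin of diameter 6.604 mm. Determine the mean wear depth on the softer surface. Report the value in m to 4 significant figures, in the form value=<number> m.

value=1.785e-05 m

The intermediates are shown rounded. The algebra keeps exact precision. Rounded just once, at 4 significant digits.
Path length L = 1.230e+04 mm = 12.30 m.
Hardness H = 5942 MPa = 5.942e+09 Pa.
Pin diameter d = 6.604 mm = 0.006604 m. Contact area A = π·d²/4 = π·(0.006604 m)²/4 = 3.425e-05 m².
SI base units throughout: W = 442.8 N, H = 5.942e+09 Pa, K = 6.669e-04.
Apply Archard: V = K·W·L/H = 6.669e-04 · 442.8 · 12.30 / 5.942e+09 = 6.113e-10 m³.
Mean wear depth h = V/A = 6.113e-10 / 3.425e-05 = 1.785e-05 m.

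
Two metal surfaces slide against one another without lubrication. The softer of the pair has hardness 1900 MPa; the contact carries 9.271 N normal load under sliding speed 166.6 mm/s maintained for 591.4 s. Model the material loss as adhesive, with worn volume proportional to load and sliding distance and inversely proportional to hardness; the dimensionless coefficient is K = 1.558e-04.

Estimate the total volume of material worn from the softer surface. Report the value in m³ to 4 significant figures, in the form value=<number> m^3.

All working math maintains full precision — the intermediates are printed rounded; rounded just once, at four significant digits.
Convert: Sliding speed v = 166.6 mm/s = 0.1666 m/s. Distance L = v·t = 0.1666 m/s × 591.4 s = 98.53 m.
Convert: Hardness H = 1900 MPa = 1.900e+09 Pa.
As SI base values: W = 9.271 N, H = 1.900e+09 Pa, K = 1.558e-04.
Volume removed: V = K·W·L/H = 1.558e-04 · 9.271 · 98.53 / 1.900e+09 = 7.490e-11 m³.

value=7.490e-11 m^3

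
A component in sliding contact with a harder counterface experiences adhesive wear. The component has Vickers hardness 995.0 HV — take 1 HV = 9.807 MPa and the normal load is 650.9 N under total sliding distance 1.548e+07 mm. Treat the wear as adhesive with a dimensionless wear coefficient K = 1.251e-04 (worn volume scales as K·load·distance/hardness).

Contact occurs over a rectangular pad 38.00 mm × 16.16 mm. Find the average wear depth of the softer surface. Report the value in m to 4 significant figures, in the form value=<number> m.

Displayed values are rounded; all working math carries full precision, and rounded once at the end to four significant digits.
Convert: Distance covered L = 1.548e+07 mm = 1.548e+04 m.
Convert: Hardness H = 995.0 HV × 9.807 MPa/HV = 9758 MPa = 9.758e+09 Pa.
Convert: Pad sides 38.00 mm × 16.16 mm = 0.03800 m × 0.01616 m. Contact area A = 0.03800 m × 0.01616 m = 6.141e-04 m².
Expressed in SI base units: W = 650.9 N, H = 9.758e+09 Pa, K = 1.251e-04.
By Archard's law, V = K·W·L/H = 1.251e-04 · 650.9 · 1.548e+04 / 9.758e+09 = 1.292e-07 m³.
Depth h = V/A = 1.292e-07 / 6.141e-04 = 2.104e-04 m.

value=2.104e-04 m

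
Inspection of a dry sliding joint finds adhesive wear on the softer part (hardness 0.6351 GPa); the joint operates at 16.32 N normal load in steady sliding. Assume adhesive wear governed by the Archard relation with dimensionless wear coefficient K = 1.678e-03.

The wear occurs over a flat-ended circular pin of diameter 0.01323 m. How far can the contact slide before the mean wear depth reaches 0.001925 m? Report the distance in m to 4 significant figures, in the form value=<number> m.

The computation keeps full precision. Printed values are rounded — rounded once at the end, at four significant figures.
Convert: Hardness H = 0.6351 GPa = 6.351e+08 Pa.
Convert: Contact area A = π·d²/4 = π·(0.01323 m)²/4 = 1.375e-04 m².
SI base units throughout: W = 16.32 N, H = 6.351e+08 Pa, K = 1.678e-03.
Limit volume V_lim = h_lim·A = 0.001925 · 1.375e-04 = 2.646e-07 m³.
Sliding life L = V_lim·H/(K·W) = 2.646e-07 · 6.351e+08 / (1.678e-03 · 16.32) = 6137 m.

value=6137 m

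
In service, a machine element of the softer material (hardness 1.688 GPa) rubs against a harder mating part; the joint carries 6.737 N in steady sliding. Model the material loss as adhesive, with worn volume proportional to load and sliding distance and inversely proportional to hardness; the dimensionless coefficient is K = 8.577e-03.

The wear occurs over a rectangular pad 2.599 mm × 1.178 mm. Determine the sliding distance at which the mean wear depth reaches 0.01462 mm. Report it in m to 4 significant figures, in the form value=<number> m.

value=1.308 m

Intermediates are printed rounded; each operation keeps full float precision; rounded just once to 4 significant digits.
Hardness H = 1.688 GPa = 1.688e+09 Pa.
Pad sides 2.599 mm × 1.178 mm = 0.002599 m × 0.001178 m. Contact area A = 0.002599 m × 0.001178 m = 3.062e-06 m².
Depth limit h_lim = 0.01462 mm = 1.462e-05 m.
Collected in SI base units: W = 6.737 N, H = 1.688e+09 Pa, K = 8.577e-03.
Limit volume V_lim = h_lim·A = 1.462e-05 · 3.062e-06 = 4.476e-11 m³.
Sliding life L = V_lim·H/(K·W) = 4.476e-11 · 1.688e+09 / (8.577e-03 · 6.737) = 1.308 m.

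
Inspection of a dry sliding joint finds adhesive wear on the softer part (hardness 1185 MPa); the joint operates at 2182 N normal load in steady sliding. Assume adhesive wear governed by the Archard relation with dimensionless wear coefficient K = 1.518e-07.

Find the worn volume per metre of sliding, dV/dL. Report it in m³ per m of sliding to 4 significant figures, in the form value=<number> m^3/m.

value=2.795e-13 m^3/m

All arithmetic maintains full precision — the intermediates are printed rounded; a lone final rounding: 4 significant figures.
Hardness H = 1185 MPa = 1.185e+09 Pa.
Working in SI base units: W = 2182 N, H = 1.185e+09 Pa, K = 1.518e-07.
The wear rate dV/dL = K·W/H (no L dependence): 1.518e-07 · 2182 / 1.185e+09 = 2.795e-13 m³/m.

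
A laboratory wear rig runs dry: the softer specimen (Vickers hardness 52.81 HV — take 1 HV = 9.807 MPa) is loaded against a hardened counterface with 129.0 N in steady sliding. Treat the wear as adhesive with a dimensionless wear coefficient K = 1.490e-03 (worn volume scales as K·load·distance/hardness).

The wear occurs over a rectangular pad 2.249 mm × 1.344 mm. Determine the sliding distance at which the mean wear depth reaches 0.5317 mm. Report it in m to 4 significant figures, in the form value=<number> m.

Intermediates are displayed rounded, and the algebra holds exact precision; a lone final rounding, at four significant digits.
Convert: Hardness H = 52.81 HV × 9.807 MPa/HV = 517.9 MPa = 5.179e+08 Pa.
Convert: Pad sides 2.249 mm × 1.344 mm = 0.002249 m × 0.001344 m. Contact area A = 0.002249 m × 0.001344 m = 3.023e-06 m².
Convert: Depth limit h_lim = 0.5317 mm = 5.317e-04 m.
SI base units throughout: W = 129.0 N, H = 5.179e+08 Pa, K = 1.490e-03.
Allowed volume V_lim = h_lim·A = 5.317e-04 · 3.023e-06 = 1.607e-09 m³.
Inverting, life L = V_lim·H/(K·W) = 1.607e-09 · 5.179e+08 / (1.490e-03 · 129.0) = 4.330 m.

value=4.330 m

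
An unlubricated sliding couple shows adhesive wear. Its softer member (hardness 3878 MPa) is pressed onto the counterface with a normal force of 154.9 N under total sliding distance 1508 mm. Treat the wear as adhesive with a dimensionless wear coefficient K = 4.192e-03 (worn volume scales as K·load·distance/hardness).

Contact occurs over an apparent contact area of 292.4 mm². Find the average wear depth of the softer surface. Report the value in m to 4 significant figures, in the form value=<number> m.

value=8.636e-07 m

All working math maintains exact precision. Shown intermediates are rounded, and one final rounding: four significant digits.
Path length L = 1508 mm = 1.508 m.
Hardness H = 3878 MPa = 3.878e+09 Pa.
Contact area A = 292.4 mm² = 2.924e-04 m².
SI base units throughout: W = 154.9 N, H = 3.878e+09 Pa, K = 4.192e-03.
Archard volume V = K·W·L/H = 4.192e-03 · 154.9 · 1.508 / 3.878e+09 = 2.525e-10 m³.
Mean depth h = V/A = 2.525e-10 / 2.924e-04 = 8.636e-07 m.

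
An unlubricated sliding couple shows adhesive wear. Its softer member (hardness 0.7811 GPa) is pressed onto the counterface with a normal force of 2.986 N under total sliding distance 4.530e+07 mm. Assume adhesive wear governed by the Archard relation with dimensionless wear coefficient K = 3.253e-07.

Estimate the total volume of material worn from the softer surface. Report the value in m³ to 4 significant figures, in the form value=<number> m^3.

The intermediates appear rounded, and the computation keeps full precision. Rounded once at the end, at four significant digits.
Distance L = 4.530e+07 mm = 4.530e+04 m.
Hardness H = 0.7811 GPa = 7.811e+08 Pa.
In SI base units, W = 2.986 N, H = 7.811e+08 Pa, K = 3.253e-07.
The Archard volume V = K·W·L/H = 3.253e-07 · 2.986 · 4.530e+04 / 7.811e+08 = 5.633e-11 m³.

value=5.633e-11 m^3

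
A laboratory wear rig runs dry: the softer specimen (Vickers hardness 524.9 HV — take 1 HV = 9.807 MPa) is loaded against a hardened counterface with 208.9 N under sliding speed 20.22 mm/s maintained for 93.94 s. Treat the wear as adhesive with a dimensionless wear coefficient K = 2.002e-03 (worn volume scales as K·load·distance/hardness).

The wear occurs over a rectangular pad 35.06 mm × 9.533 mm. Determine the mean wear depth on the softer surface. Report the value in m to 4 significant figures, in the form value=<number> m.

value=4.617e-07 m

The computation holds full float precision — displayed values are rounded; one last rounding, at 4 significant figures.
Convert: Sliding speed v = 20.22 mm/s = 0.02022 m/s. The distance L = v·t = 0.02022 m/s × 93.94 s = 1.899 m.
Convert: Hardness H = 524.9 HV × 9.807 MPa/HV = 5148 MPa = 5.148e+09 Pa.
Convert: Pad sides 35.06 mm × 9.533 mm = 0.03506 m × 0.009533 m. Contact area A = 0.03506 m × 0.009533 m = 3.342e-04 m².
Restated in SI base units: W = 208.9 N, H = 5.148e+09 Pa, K = 2.002e-03.
Worn volume V = K·W·L/H = 2.002e-03 · 208.9 · 1.899 / 5.148e+09 = 1.543e-10 m³.
Average depth h = V/A = 1.543e-10 / 3.342e-04 = 4.617e-07 m.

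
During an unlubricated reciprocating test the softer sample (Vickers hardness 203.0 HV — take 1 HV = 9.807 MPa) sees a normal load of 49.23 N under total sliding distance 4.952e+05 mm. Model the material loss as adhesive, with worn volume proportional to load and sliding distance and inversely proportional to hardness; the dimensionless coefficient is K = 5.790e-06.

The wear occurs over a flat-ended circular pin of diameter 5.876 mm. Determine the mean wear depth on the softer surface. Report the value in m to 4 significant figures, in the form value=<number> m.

Intermediates appear rounded; the algebra maintains full float precision — one last rounding: 4 significant figures.
Distance L = 4.952e+05 mm = 495.2 m.
Hardness H = 203.0 HV × 9.807 MPa/HV = 1991 MPa = 1.991e+09 Pa.
Pin diameter d = 5.876 mm = 0.005876 m. Contact area A = π·d²/4 = π·(0.005876 m)²/4 = 2.712e-05 m².
Collected in SI base units: W = 49.23 N, H = 1.991e+09 Pa, K = 5.790e-06.
Archard volume V = K·W·L/H = 5.790e-06 · 49.23 · 495.2 / 1.991e+09 = 7.090e-11 m³.
Average depth h = V/A = 7.090e-11 / 2.712e-05 = 2.615e-06 m.

value=2.615e-06 m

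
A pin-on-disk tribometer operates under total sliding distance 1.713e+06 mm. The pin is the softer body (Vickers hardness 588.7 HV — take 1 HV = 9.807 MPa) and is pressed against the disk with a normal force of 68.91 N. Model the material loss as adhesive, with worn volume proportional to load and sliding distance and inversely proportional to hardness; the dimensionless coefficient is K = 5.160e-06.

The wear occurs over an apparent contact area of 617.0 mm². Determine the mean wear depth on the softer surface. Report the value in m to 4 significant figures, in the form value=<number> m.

The algebra carries full float precision; intermediates appear rounded; rounded once at the end, at 4 significant figures.
The distance L = 1.713e+06 mm = 1713 m.
Hardness H = 588.7 HV × 9.807 MPa/HV = 5773 MPa = 5.773e+09 Pa.
Contact area A = 617.0 mm² = 6.170e-04 m².
In SI base units: W = 68.91 N, H = 5.773e+09 Pa, K = 5.160e-06.
The Archard volume V = K·W·L/H = 5.160e-06 · 68.91 · 1713 / 5.773e+09 = 1.055e-10 m³.
Depth h = V/A = 1.055e-10 / 6.170e-04 = 1.710e-07 m.

value=1.710e-07 m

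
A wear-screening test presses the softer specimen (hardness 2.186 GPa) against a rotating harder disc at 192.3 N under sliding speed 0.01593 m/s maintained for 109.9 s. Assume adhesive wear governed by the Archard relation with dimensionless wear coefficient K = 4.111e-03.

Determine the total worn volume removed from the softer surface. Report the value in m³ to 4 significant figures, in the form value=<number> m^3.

Intermediates are printed rounded — all arithmetic runs at full float precision. Rounded just once to 4 significant figures.
Distance L = v·t = 0.01593 m/s × 109.9 s = 1.751 m.
Hardness H = 2.186 GPa = 2.186e+09 Pa.
As SI base values: W = 192.3 N, H = 2.186e+09 Pa, K = 4.111e-03.
Wear volume V = K·W·L/H = 4.111e-03 · 192.3 · 1.751 / 2.186e+09 = 6.331e-10 m³.

value=6.331e-10 m^3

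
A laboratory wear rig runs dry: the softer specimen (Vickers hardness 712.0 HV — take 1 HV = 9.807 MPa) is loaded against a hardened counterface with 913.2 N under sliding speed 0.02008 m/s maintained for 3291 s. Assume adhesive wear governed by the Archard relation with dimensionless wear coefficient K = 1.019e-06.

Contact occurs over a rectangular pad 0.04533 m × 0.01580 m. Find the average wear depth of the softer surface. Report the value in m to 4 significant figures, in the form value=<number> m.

The intermediates are displayed rounded. Every step runs at full float precision — a single final rounding to four significant figures.
Distance covered L = v·t = 0.02008 m/s × 3291 s = 66.08 m.
Hardness H = 712.0 HV × 9.807 MPa/HV = 6983 MPa = 6.983e+09 Pa.
Contact area A = 0.04533 m × 0.01580 m = 7.162e-04 m².
Restated in SI base units: W = 913.2 N, H = 6.983e+09 Pa, K = 1.019e-06.
Volume removed: V = K·W·L/H = 1.019e-06 · 913.2 · 66.08 / 6.983e+09 = 8.807e-12 m³.
Average depth h = V/A = 8.807e-12 / 7.162e-04 = 1.230e-08 m.

value=1.230e-08 m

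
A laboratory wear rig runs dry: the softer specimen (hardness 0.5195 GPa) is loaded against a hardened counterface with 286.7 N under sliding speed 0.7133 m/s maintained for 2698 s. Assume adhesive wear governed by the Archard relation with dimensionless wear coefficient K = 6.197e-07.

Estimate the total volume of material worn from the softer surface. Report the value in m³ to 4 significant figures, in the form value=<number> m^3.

value=6.582e-10 m^3

Quoted intermediates are rounded — the computation carries full precision; rounded once at the end: 4 significant figures.
Total distance L = v·t = 0.7133 m/s × 2698 s = 1924 m.
Hardness H = 0.5195 GPa = 5.195e+08 Pa.
As SI base values: W = 286.7 N, H = 5.195e+08 Pa, K = 6.197e-07.
Volume removed: V = K·W·L/H = 6.197e-07 · 286.7 · 1924 / 5.195e+08 = 6.582e-10 m³.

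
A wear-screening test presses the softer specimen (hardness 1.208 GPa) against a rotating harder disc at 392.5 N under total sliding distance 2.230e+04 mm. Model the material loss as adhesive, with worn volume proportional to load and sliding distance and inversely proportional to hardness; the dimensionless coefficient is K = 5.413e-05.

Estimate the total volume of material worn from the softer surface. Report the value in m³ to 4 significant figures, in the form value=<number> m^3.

Shown intermediates are rounded, and the computation holds full float precision; rounded once at the end, at four significant figures.
Convert: Distance L = 2.230e+04 mm = 22.30 m.
Convert: Hardness H = 1.208 GPa = 1.208e+09 Pa.
Restated in SI base units: W = 392.5 N, H = 1.208e+09 Pa, K = 5.413e-05.
Wear volume V = K·W·L/H = 5.413e-05 · 392.5 · 22.30 / 1.208e+09 = 3.922e-10 m³.

value=3.922e-10 m^3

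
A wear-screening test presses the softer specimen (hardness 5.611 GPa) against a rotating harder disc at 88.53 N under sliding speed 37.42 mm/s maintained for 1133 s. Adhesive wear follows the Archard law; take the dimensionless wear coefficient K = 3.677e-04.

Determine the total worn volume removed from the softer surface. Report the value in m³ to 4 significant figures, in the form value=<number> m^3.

value=2.460e-10 m^3

The computation maintains full precision. Intermediate values appear rounded — rounded once at the end to four significant figures.
Convert: Sliding speed v = 37.42 mm/s = 0.03742 m/s. Sliding distance L = v·t = 0.03742 m/s × 1133 s = 42.40 m.
Convert: Hardness H = 5.611 GPa = 5.611e+09 Pa.
Restated in SI base units: W = 88.53 N, H = 5.611e+09 Pa, K = 3.677e-04.
Apply Archard: V = K·W·L/H = 3.677e-04 · 88.53 · 42.40 / 5.611e+09 = 2.460e-10 m³.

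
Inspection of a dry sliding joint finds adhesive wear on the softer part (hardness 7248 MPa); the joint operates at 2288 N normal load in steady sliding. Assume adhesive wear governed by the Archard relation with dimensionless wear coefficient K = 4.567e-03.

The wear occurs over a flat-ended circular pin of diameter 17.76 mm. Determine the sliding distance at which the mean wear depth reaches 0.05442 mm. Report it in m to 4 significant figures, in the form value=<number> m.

value=9.351 m

All working math keeps exact precision, and intermediate values are printed rounded — a lone final rounding to 4 significant figures.
Convert: Hardness H = 7248 MPa = 7.248e+09 Pa.
Convert: Pin diameter d = 17.76 mm = 0.01776 m. Contact area A = π·d²/4 = π·(0.01776 m)²/4 = 2.477e-04 m².
Convert: Depth limit h_lim = 0.05442 mm = 5.442e-05 m.
Collected in SI base units: W = 2288 N, H = 7.248e+09 Pa, K = 4.567e-03.
Volume at the limit: V_lim = h_lim·A = 5.442e-05 · 2.477e-04 = 1.348e-08 m³.
Inverting, life L = V_lim·H/(K·W) = 1.348e-08 · 7.248e+09 / (4.567e-03 · 2288) = 9.351 m.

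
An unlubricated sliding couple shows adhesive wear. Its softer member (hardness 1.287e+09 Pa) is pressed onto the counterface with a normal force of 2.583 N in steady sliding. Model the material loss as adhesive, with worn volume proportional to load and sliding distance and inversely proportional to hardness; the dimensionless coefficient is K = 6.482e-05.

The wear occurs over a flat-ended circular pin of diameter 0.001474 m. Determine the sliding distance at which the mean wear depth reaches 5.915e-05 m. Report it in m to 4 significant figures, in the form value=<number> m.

value=775.9 m

Intermediates are shown rounded — every step maintains full precision. Rounded once at the end, at four significant digits.
Convert: Contact area A = π·d²/4 = π·(0.001474 m)²/4 = 1.706e-06 m².
In SI base units, W = 2.583 N, H = 1.287e+09 Pa, K = 6.482e-05.
Wearable volume V_lim = h_lim·A = 5.915e-05 · 1.706e-06 = 1.009e-10 m³.
Inverting, life L = V_lim·H/(K·W) = 1.009e-10 · 1.287e+09 / (6.482e-05 · 2.583) = 775.9 m.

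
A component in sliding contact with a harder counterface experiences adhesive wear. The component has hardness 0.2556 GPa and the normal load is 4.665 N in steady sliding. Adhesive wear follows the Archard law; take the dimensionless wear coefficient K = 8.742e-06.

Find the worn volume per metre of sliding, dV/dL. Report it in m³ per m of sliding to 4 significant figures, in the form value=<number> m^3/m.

value=1.596e-13 m^3/m

All working math holds exact precision. Intermediates appear rounded, and one final rounding to four significant digits.
Convert: Hardness H = 0.2556 GPa = 2.556e+08 Pa.
SI base units throughout: W = 4.665 N, H = 2.556e+08 Pa, K = 8.742e-06.
Wear rate dV/dL = K·W/H: 8.742e-06 · 4.665 / 2.556e+08 = 1.596e-13 m³/m.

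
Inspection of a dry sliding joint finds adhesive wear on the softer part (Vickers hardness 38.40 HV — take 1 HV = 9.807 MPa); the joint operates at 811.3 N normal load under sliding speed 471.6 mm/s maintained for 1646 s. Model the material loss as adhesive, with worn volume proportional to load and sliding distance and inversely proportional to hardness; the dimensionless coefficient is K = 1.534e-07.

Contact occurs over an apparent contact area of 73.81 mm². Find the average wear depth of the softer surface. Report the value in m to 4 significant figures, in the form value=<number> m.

value=3.476e-06 m

The algebra carries full float precision. Intermediate values are shown rounded; one last rounding to 4 significant digits.
Convert: Sliding speed v = 471.6 mm/s = 0.4716 m/s. Sliding distance L = v·t = 0.4716 m/s × 1646 s = 776.3 m.
Convert: Hardness H = 38.40 HV × 9.807 MPa/HV = 376.6 MPa = 3.766e+08 Pa.
Convert: Contact area A = 73.81 mm² = 7.381e-05 m².
Expressed in SI base units: W = 811.3 N, H = 3.766e+08 Pa, K = 1.534e-07.
Worn volume V = K·W·L/H = 1.534e-07 · 811.3 · 776.3 / 3.766e+08 = 2.565e-10 m³.
Depth of wear h = V/A = 2.565e-10 / 7.381e-05 = 3.476e-06 m.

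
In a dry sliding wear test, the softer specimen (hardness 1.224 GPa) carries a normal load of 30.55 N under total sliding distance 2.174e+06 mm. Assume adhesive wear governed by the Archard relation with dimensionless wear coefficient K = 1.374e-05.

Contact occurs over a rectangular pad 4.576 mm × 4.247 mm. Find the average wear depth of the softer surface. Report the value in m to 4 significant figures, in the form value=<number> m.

All arithmetic holds full precision, and intermediate values are printed rounded. Rounded once at the end, at four significant figures.
Convert: The distance L = 2.174e+06 mm = 2174 m.
Convert: Hardness H = 1.224 GPa = 1.224e+09 Pa.
Convert: Pad sides 4.576 mm × 4.247 mm = 0.004576 m × 0.004247 m. Contact area A = 0.004576 m × 0.004247 m = 1.943e-05 m².
In SI base units, W = 30.55 N, H = 1.224e+09 Pa, K = 1.374e-05.
Archard volume V = K·W·L/H = 1.374e-05 · 30.55 · 2174 / 1.224e+09 = 7.455e-10 m³.
Wear depth h = V/A = 7.455e-10 / 1.943e-05 = 3.836e-05 m.

value=3.836e-05 m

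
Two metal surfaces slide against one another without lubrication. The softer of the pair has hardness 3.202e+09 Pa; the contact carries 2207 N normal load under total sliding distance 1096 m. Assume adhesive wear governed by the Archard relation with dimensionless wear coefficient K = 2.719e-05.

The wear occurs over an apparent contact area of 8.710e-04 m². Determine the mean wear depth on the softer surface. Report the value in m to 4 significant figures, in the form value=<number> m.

value=2.358e-05 m

The computation runs at full float precision. Intermediate values are printed rounded — one last rounding, at 4 significant digits.
SI base units throughout: W = 2207 N, H = 3.202e+09 Pa, K = 2.719e-05.
Archard relation: V = K·W·L/H = 2.719e-05 · 2207 · 1096 / 3.202e+09 = 2.054e-08 m³.
Depth of wear h = V/A = 2.054e-08 / 8.710e-04 = 2.358e-05 m.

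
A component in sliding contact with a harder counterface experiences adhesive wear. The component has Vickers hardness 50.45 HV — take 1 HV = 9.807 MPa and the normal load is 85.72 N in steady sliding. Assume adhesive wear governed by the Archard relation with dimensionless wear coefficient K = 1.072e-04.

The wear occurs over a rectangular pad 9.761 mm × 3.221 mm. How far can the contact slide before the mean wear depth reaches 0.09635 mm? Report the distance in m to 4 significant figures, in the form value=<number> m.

value=163.1 m

Quoted intermediates are rounded. The computation holds exact precision — a lone final rounding to four significant digits.
Hardness H = 50.45 HV × 9.807 MPa/HV = 494.8 MPa = 4.948e+08 Pa.
Pad sides 9.761 mm × 3.221 mm = 0.009761 m × 0.003221 m. Contact area A = 0.009761 m × 0.003221 m = 3.144e-05 m².
Depth limit h_lim = 0.09635 mm = 9.635e-05 m.
Expressed in SI base units: W = 85.72 N, H = 4.948e+08 Pa, K = 1.072e-04.
Permissible volume V_lim = h_lim·A = 9.635e-05 · 3.144e-05 = 3.029e-09 m³.
So the life L = V_lim·H/(K·W) = 3.029e-09 · 4.948e+08 / (1.072e-04 · 85.72) = 163.1 m.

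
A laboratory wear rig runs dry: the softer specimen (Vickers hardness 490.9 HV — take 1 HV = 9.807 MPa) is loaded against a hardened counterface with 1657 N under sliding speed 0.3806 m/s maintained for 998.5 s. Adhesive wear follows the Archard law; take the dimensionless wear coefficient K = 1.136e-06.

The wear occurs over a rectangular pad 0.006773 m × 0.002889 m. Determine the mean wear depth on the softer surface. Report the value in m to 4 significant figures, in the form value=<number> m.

Each operation holds full float precision; the intermediates are displayed rounded; a single final rounding to 4 significant figures.
Distance covered L = v·t = 0.3806 m/s × 998.5 s = 380.0 m.
Hardness H = 490.9 HV × 9.807 MPa/HV = 4814 MPa = 4.814e+09 Pa.
Contact area A = 0.006773 m × 0.002889 m = 1.957e-05 m².
Working in SI base units: W = 1657 N, H = 4.814e+09 Pa, K = 1.136e-06.
Worn volume V = K·W·L/H = 1.136e-06 · 1657 · 380.0 / 4.814e+09 = 1.486e-10 m³.
Depth of wear h = V/A = 1.486e-10 / 1.957e-05 = 7.594e-06 m.

value=7.594e-06 m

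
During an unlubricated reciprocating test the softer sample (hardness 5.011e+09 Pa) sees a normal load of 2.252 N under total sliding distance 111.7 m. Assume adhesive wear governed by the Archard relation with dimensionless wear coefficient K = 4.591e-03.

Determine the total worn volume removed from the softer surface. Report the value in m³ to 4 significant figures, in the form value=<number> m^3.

Intermediates are printed rounded — the algebra holds full precision, and rounded once at the end: four significant digits.
In SI base units: W = 2.252 N, H = 5.011e+09 Pa, K = 4.591e-03.
Archard relation: V = K·W·L/H = 4.591e-03 · 2.252 · 111.7 / 5.011e+09 = 2.305e-10 m³.

value=2.305e-10 m^3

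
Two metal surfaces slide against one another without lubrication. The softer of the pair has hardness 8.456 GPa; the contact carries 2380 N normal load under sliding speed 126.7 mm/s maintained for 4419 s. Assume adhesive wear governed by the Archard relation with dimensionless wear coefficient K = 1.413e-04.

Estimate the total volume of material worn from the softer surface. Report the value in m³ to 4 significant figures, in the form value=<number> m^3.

The intermediates are displayed rounded. All working math runs at exact precision. Rounded once at the end: four significant digits.
Sliding speed v = 126.7 mm/s = 0.1267 m/s. Total distance L = v·t = 0.1267 m/s × 4419 s = 559.9 m.
Hardness H = 8.456 GPa = 8.456e+09 Pa.
In SI base units: W = 2380 N, H = 8.456e+09 Pa, K = 1.413e-04.
Worn volume V = K·W·L/H = 1.413e-04 · 2380 · 559.9 / 8.456e+09 = 2.227e-08 m³.

value=2.227e-08 m^3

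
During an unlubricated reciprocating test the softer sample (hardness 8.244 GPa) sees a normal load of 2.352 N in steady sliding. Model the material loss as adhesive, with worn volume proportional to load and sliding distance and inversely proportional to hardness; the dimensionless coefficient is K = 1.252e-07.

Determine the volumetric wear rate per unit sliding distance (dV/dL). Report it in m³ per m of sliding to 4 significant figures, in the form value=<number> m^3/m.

value=3.572e-17 m^3/m

The intermediates are printed rounded. Each operation runs at full precision, and a single final rounding to four significant figures.
Convert: Hardness H = 8.244 GPa = 8.244e+09 Pa.
Expressed in SI base units: W = 2.352 N, H = 8.244e+09 Pa, K = 1.252e-07.
The wear rate dV/dL = K·W/H, per unit distance: 1.252e-07 · 2.352 / 8.244e+09 = 3.572e-17 m³/m.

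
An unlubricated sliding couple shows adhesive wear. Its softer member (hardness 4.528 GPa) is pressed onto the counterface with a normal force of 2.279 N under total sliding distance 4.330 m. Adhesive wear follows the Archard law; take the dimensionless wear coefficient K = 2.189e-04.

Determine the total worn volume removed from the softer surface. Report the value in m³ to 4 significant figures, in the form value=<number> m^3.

Each operation maintains exact precision — the intermediates are printed rounded; rounded once at the end to 4 significant figures.
Convert: Hardness H = 4.528 GPa = 4.528e+09 Pa.
SI base units throughout: W = 2.279 N, H = 4.528e+09 Pa, K = 2.189e-04.
Worn volume V = K·W·L/H = 2.189e-04 · 2.279 · 4.330 / 4.528e+09 = 4.771e-13 m³.

value=4.771e-13 m^3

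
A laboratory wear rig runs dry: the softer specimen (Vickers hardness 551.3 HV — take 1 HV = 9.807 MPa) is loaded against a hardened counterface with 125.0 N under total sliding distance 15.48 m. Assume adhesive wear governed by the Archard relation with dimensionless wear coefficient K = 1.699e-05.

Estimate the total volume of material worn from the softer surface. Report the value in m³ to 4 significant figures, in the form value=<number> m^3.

Quoted intermediates are rounded. All working math carries full float precision, and a single final rounding: 4 significant figures.
Convert: Hardness H = 551.3 HV × 9.807 MPa/HV = 5407 MPa = 5.407e+09 Pa.
Working in SI base units: W = 125.0 N, H = 5.407e+09 Pa, K = 1.699e-05.
The Archard volume V = K·W·L/H = 1.699e-05 · 125.0 · 15.48 / 5.407e+09 = 6.081e-12 m³.

value=6.081e-12 m^3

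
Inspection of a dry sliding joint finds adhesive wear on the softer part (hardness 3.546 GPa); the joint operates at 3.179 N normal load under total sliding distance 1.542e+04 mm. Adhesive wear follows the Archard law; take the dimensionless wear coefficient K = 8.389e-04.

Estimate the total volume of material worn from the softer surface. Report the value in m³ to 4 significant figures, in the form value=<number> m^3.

value=1.160e-11 m^3

The algebra maintains exact precision, and shown intermediates are rounded. Rounded just once, at four significant figures.
Convert: The distance L = 1.542e+04 mm = 15.42 m.
Convert: Hardness H = 3.546 GPa = 3.546e+09 Pa.
Restated in SI base units: W = 3.179 N, H = 3.546e+09 Pa, K = 8.389e-04.
Apply Archard: V = K·W·L/H = 8.389e-04 · 3.179 · 15.42 / 3.546e+09 = 1.160e-11 m³.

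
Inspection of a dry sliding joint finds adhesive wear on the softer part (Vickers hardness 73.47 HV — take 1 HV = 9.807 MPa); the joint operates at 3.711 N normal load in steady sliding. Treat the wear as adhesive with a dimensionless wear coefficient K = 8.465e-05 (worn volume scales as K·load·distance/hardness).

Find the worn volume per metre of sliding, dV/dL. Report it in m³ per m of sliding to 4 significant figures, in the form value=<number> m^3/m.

The algebra maintains full precision; shown intermediates are rounded, and a single final rounding, at 4 significant digits.
Convert: Hardness H = 73.47 HV × 9.807 MPa/HV = 720.5 MPa = 7.205e+08 Pa.
As SI base values: W = 3.711 N, H = 7.205e+08 Pa, K = 8.465e-05.
Volumetric rate dV/dL = K·W/H (no L dependence): 8.465e-05 · 3.711 / 7.205e+08 = 4.360e-13 m³/m.

value=4.360e-13 m^3/m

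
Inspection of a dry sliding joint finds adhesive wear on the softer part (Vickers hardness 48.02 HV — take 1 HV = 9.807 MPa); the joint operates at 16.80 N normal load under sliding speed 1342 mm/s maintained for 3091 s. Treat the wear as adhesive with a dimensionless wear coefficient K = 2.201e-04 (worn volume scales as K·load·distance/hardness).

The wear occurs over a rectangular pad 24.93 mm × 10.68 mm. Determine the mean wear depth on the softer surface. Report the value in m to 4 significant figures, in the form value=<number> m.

value=1.223e-04 m

All working math holds exact precision — displayed values are rounded, and rounded once at the end: 4 significant figures.
Convert: Sliding speed v = 1342 mm/s = 1.342 m/s. Total distance L = v·t = 1.342 m/s × 3091 s = 4148 m.
Convert: Hardness H = 48.02 HV × 9.807 MPa/HV = 470.9 MPa = 4.709e+08 Pa.
Convert: Pad sides 24.93 mm × 10.68 mm = 0.02493 m × 0.01068 m. Contact area A = 0.02493 m × 0.01068 m = 2.663e-04 m².
Collected in SI base units: W = 16.80 N, H = 4.709e+08 Pa, K = 2.201e-04.
Archard volume V = K·W·L/H = 2.201e-04 · 16.80 · 4148 / 4.709e+08 = 3.257e-08 m³.
Depth h = V/A = 3.257e-08 / 2.663e-04 = 1.223e-04 m.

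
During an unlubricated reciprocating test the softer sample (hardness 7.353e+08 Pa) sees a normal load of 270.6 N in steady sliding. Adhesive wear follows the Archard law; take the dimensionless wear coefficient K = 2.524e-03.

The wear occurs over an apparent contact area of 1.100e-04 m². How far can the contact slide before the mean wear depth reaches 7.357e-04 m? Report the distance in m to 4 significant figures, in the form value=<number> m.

Every step carries full float precision — intermediate values appear rounded, and a lone final rounding to four significant figures.
Restated in SI base units: W = 270.6 N, H = 7.353e+08 Pa, K = 2.524e-03.
Permissible volume V_lim = h_lim·A = 7.357e-04 · 1.100e-04 = 8.093e-08 m³.
Inverting, life L = V_lim·H/(K·W) = 8.093e-08 · 7.353e+08 / (2.524e-03 · 270.6) = 87.12 m.

value=87.12 m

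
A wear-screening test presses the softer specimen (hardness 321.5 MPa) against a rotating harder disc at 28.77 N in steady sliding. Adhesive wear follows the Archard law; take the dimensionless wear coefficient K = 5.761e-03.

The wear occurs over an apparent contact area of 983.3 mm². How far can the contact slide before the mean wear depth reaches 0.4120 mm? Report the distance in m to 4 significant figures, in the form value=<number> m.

The intermediates appear rounded. Each operation keeps full precision — rounded just once: 4 significant figures.
Convert: Hardness H = 321.5 MPa = 3.215e+08 Pa.
Convert: Contact area A = 983.3 mm² = 9.833e-04 m².
Convert: Depth limit h_lim = 0.4120 mm = 4.120e-04 m.
Collected in SI base units: W = 28.77 N, H = 3.215e+08 Pa, K = 5.761e-03.
Permissible volume V_lim = h_lim·A = 4.120e-04 · 9.833e-04 = 4.051e-07 m³.
Thus life L = V_lim·H/(K·W) = 4.051e-07 · 3.215e+08 / (5.761e-03 · 28.77) = 785.8 m.

value=785.8 m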